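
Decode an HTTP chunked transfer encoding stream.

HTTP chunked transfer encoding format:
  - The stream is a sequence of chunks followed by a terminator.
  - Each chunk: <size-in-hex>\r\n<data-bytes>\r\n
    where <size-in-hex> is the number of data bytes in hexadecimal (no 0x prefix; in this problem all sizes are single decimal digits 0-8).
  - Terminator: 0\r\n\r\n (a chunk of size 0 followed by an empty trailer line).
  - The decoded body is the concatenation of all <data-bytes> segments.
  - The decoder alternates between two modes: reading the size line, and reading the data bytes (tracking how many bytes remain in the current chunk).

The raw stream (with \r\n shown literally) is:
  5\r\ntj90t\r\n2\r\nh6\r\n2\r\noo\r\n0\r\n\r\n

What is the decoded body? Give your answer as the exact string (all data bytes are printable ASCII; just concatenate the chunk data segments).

Chunk 1: stream[0..1]='5' size=0x5=5, data at stream[3..8]='tj90t' -> body[0..5], body so far='tj90t'
Chunk 2: stream[10..11]='2' size=0x2=2, data at stream[13..15]='h6' -> body[5..7], body so far='tj90th6'
Chunk 3: stream[17..18]='2' size=0x2=2, data at stream[20..22]='oo' -> body[7..9], body so far='tj90th6oo'
Chunk 4: stream[24..25]='0' size=0 (terminator). Final body='tj90th6oo' (9 bytes)

Answer: tj90th6oo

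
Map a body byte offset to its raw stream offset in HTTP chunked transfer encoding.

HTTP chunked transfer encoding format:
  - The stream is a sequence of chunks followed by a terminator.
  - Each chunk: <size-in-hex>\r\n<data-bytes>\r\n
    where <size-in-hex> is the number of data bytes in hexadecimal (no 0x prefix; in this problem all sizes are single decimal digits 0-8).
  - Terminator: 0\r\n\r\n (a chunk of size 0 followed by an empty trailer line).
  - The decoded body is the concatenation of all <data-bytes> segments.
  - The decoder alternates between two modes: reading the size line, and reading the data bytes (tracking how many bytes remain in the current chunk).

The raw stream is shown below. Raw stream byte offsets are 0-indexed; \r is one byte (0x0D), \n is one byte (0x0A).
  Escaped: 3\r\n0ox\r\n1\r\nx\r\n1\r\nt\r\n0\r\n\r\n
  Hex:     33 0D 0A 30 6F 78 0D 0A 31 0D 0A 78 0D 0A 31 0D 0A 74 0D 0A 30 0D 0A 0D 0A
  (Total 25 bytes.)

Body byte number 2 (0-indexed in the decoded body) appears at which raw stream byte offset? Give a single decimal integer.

Answer: 5

Derivation:
Chunk 1: stream[0..1]='3' size=0x3=3, data at stream[3..6]='0ox' -> body[0..3], body so far='0ox'
Chunk 2: stream[8..9]='1' size=0x1=1, data at stream[11..12]='x' -> body[3..4], body so far='0oxx'
Chunk 3: stream[14..15]='1' size=0x1=1, data at stream[17..18]='t' -> body[4..5], body so far='0oxxt'
Chunk 4: stream[20..21]='0' size=0 (terminator). Final body='0oxxt' (5 bytes)
Body byte 2 at stream offset 5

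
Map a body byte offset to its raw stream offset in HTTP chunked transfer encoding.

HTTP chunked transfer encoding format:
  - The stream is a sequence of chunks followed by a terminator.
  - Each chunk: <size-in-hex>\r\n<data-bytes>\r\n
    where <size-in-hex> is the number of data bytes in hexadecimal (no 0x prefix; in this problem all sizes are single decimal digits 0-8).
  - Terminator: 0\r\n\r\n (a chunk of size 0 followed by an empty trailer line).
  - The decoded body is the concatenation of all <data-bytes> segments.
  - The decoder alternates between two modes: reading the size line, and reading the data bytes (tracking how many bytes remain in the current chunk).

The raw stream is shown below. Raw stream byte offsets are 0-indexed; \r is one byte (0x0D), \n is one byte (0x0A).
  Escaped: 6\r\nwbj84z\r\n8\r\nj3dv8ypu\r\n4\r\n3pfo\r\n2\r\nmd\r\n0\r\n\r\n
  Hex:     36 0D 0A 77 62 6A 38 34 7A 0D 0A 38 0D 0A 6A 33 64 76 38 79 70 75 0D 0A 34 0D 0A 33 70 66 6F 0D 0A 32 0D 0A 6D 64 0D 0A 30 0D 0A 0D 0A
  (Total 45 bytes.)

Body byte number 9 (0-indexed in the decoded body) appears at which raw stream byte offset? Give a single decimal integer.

Answer: 17

Derivation:
Chunk 1: stream[0..1]='6' size=0x6=6, data at stream[3..9]='wbj84z' -> body[0..6], body so far='wbj84z'
Chunk 2: stream[11..12]='8' size=0x8=8, data at stream[14..22]='j3dv8ypu' -> body[6..14], body so far='wbj84zj3dv8ypu'
Chunk 3: stream[24..25]='4' size=0x4=4, data at stream[27..31]='3pfo' -> body[14..18], body so far='wbj84zj3dv8ypu3pfo'
Chunk 4: stream[33..34]='2' size=0x2=2, data at stream[36..38]='md' -> body[18..20], body so far='wbj84zj3dv8ypu3pfomd'
Chunk 5: stream[40..41]='0' size=0 (terminator). Final body='wbj84zj3dv8ypu3pfomd' (20 bytes)
Body byte 9 at stream offset 17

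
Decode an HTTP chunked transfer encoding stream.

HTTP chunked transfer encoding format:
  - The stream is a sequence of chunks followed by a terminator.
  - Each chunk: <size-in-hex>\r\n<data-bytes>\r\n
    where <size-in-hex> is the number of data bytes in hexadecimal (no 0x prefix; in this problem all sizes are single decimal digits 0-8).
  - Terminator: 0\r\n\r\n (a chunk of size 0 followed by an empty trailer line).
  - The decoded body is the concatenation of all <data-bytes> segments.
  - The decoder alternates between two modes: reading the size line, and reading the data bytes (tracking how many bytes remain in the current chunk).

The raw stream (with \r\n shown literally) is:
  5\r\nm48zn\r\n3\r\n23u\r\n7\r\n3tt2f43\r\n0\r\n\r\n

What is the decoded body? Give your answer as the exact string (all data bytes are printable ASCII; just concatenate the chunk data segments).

Chunk 1: stream[0..1]='5' size=0x5=5, data at stream[3..8]='m48zn' -> body[0..5], body so far='m48zn'
Chunk 2: stream[10..11]='3' size=0x3=3, data at stream[13..16]='23u' -> body[5..8], body so far='m48zn23u'
Chunk 3: stream[18..19]='7' size=0x7=7, data at stream[21..28]='3tt2f43' -> body[8..15], body so far='m48zn23u3tt2f43'
Chunk 4: stream[30..31]='0' size=0 (terminator). Final body='m48zn23u3tt2f43' (15 bytes)

Answer: m48zn23u3tt2f43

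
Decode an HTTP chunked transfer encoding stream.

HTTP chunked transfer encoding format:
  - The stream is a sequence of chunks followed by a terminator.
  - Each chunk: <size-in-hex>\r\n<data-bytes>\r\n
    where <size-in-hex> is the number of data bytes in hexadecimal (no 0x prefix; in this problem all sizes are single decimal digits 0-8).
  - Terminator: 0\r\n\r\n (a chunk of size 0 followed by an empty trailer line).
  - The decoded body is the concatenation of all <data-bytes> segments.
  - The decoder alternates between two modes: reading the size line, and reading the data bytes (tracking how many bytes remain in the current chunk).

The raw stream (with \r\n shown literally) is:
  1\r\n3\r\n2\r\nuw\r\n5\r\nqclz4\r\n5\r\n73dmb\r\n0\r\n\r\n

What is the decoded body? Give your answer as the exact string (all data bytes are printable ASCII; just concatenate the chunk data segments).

Answer: 3uwqclz473dmb

Derivation:
Chunk 1: stream[0..1]='1' size=0x1=1, data at stream[3..4]='3' -> body[0..1], body so far='3'
Chunk 2: stream[6..7]='2' size=0x2=2, data at stream[9..11]='uw' -> body[1..3], body so far='3uw'
Chunk 3: stream[13..14]='5' size=0x5=5, data at stream[16..21]='qclz4' -> body[3..8], body so far='3uwqclz4'
Chunk 4: stream[23..24]='5' size=0x5=5, data at stream[26..31]='73dmb' -> body[8..13], body so far='3uwqclz473dmb'
Chunk 5: stream[33..34]='0' size=0 (terminator). Final body='3uwqclz473dmb' (13 bytes)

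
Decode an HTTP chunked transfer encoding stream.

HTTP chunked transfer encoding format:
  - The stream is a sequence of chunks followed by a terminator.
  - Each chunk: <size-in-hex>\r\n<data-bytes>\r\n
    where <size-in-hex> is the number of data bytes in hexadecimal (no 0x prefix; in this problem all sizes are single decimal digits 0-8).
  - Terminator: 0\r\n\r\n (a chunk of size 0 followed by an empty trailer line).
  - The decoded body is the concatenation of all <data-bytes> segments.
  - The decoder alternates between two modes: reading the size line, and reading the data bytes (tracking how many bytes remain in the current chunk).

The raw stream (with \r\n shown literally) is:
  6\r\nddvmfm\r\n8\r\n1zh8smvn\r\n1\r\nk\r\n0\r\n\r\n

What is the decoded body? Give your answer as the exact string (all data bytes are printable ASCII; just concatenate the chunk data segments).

Answer: ddvmfm1zh8smvnk

Derivation:
Chunk 1: stream[0..1]='6' size=0x6=6, data at stream[3..9]='ddvmfm' -> body[0..6], body so far='ddvmfm'
Chunk 2: stream[11..12]='8' size=0x8=8, data at stream[14..22]='1zh8smvn' -> body[6..14], body so far='ddvmfm1zh8smvn'
Chunk 3: stream[24..25]='1' size=0x1=1, data at stream[27..28]='k' -> body[14..15], body so far='ddvmfm1zh8smvnk'
Chunk 4: stream[30..31]='0' size=0 (terminator). Final body='ddvmfm1zh8smvnk' (15 bytes)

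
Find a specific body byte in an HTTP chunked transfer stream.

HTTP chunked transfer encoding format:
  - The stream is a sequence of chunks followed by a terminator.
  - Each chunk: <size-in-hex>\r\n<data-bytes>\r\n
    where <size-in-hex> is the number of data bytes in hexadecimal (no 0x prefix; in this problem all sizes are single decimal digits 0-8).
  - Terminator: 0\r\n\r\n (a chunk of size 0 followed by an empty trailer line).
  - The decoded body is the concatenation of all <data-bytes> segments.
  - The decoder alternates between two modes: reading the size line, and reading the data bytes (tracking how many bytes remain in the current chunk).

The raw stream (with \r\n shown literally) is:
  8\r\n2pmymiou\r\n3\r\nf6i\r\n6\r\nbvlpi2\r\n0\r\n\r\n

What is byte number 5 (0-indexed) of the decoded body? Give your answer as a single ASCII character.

Chunk 1: stream[0..1]='8' size=0x8=8, data at stream[3..11]='2pmymiou' -> body[0..8], body so far='2pmymiou'
Chunk 2: stream[13..14]='3' size=0x3=3, data at stream[16..19]='f6i' -> body[8..11], body so far='2pmymiouf6i'
Chunk 3: stream[21..22]='6' size=0x6=6, data at stream[24..30]='bvlpi2' -> body[11..17], body so far='2pmymiouf6ibvlpi2'
Chunk 4: stream[32..33]='0' size=0 (terminator). Final body='2pmymiouf6ibvlpi2' (17 bytes)
Body byte 5 = 'i'

Answer: i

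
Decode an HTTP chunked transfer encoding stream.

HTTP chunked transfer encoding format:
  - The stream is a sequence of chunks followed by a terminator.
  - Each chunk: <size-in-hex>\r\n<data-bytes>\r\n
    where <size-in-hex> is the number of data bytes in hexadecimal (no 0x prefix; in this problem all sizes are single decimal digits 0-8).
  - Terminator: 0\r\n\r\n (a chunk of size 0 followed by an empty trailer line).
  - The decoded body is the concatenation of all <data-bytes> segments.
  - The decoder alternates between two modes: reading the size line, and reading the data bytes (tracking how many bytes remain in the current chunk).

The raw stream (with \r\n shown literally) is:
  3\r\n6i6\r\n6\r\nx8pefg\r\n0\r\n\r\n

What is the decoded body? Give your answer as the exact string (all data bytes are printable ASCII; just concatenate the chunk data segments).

Answer: 6i6x8pefg

Derivation:
Chunk 1: stream[0..1]='3' size=0x3=3, data at stream[3..6]='6i6' -> body[0..3], body so far='6i6'
Chunk 2: stream[8..9]='6' size=0x6=6, data at stream[11..17]='x8pefg' -> body[3..9], body so far='6i6x8pefg'
Chunk 3: stream[19..20]='0' size=0 (terminator). Final body='6i6x8pefg' (9 bytes)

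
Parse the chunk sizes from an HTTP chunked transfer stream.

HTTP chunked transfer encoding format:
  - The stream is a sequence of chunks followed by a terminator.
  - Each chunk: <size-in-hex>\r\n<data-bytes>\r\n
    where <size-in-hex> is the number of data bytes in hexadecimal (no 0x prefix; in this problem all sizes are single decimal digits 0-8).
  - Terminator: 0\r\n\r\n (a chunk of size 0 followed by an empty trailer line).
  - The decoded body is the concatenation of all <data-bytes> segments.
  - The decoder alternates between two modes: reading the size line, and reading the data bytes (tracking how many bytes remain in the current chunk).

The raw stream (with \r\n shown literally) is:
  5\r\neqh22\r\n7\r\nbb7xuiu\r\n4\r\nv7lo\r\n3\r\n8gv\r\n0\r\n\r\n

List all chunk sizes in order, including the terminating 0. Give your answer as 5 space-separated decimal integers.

Answer: 5 7 4 3 0

Derivation:
Chunk 1: stream[0..1]='5' size=0x5=5, data at stream[3..8]='eqh22' -> body[0..5], body so far='eqh22'
Chunk 2: stream[10..11]='7' size=0x7=7, data at stream[13..20]='bb7xuiu' -> body[5..12], body so far='eqh22bb7xuiu'
Chunk 3: stream[22..23]='4' size=0x4=4, data at stream[25..29]='v7lo' -> body[12..16], body so far='eqh22bb7xuiuv7lo'
Chunk 4: stream[31..32]='3' size=0x3=3, data at stream[34..37]='8gv' -> body[16..19], body so far='eqh22bb7xuiuv7lo8gv'
Chunk 5: stream[39..40]='0' size=0 (terminator). Final body='eqh22bb7xuiuv7lo8gv' (19 bytes)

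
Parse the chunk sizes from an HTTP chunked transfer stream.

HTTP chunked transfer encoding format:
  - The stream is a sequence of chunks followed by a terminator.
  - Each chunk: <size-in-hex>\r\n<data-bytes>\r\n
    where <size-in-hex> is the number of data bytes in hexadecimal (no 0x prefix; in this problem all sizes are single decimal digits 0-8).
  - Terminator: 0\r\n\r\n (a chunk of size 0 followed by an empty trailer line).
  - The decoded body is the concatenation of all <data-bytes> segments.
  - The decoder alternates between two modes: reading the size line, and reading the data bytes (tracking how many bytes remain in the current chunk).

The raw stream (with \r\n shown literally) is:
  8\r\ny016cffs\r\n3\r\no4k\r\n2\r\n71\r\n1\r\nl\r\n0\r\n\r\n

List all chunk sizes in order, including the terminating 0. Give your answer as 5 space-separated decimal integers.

Answer: 8 3 2 1 0

Derivation:
Chunk 1: stream[0..1]='8' size=0x8=8, data at stream[3..11]='y016cffs' -> body[0..8], body so far='y016cffs'
Chunk 2: stream[13..14]='3' size=0x3=3, data at stream[16..19]='o4k' -> body[8..11], body so far='y016cffso4k'
Chunk 3: stream[21..22]='2' size=0x2=2, data at stream[24..26]='71' -> body[11..13], body so far='y016cffso4k71'
Chunk 4: stream[28..29]='1' size=0x1=1, data at stream[31..32]='l' -> body[13..14], body so far='y016cffso4k71l'
Chunk 5: stream[34..35]='0' size=0 (terminator). Final body='y016cffso4k71l' (14 bytes)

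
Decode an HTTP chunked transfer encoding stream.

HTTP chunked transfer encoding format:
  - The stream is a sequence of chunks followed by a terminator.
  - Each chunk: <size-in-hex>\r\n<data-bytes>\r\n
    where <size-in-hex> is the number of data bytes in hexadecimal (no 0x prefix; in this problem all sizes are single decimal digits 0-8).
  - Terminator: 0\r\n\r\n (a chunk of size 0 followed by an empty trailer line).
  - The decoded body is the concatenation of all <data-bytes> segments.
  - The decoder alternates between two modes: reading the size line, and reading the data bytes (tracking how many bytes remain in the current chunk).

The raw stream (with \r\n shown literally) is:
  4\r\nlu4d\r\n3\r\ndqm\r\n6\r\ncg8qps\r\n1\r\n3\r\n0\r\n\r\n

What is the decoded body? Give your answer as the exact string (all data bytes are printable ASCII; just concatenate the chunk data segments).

Chunk 1: stream[0..1]='4' size=0x4=4, data at stream[3..7]='lu4d' -> body[0..4], body so far='lu4d'
Chunk 2: stream[9..10]='3' size=0x3=3, data at stream[12..15]='dqm' -> body[4..7], body so far='lu4ddqm'
Chunk 3: stream[17..18]='6' size=0x6=6, data at stream[20..26]='cg8qps' -> body[7..13], body so far='lu4ddqmcg8qps'
Chunk 4: stream[28..29]='1' size=0x1=1, data at stream[31..32]='3' -> body[13..14], body so far='lu4ddqmcg8qps3'
Chunk 5: stream[34..35]='0' size=0 (terminator). Final body='lu4ddqmcg8qps3' (14 bytes)

Answer: lu4ddqmcg8qps3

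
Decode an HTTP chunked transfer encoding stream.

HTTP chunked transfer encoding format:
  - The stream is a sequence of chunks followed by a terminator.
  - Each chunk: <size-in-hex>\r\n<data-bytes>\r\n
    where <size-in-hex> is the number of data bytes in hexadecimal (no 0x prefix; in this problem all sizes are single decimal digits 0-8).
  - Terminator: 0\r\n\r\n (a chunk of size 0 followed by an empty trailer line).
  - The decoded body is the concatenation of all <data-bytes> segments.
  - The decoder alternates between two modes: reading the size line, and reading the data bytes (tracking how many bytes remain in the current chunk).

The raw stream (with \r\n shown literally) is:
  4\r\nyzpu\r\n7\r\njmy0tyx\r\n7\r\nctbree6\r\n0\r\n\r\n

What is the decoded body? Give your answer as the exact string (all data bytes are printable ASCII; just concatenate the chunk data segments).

Answer: yzpujmy0tyxctbree6

Derivation:
Chunk 1: stream[0..1]='4' size=0x4=4, data at stream[3..7]='yzpu' -> body[0..4], body so far='yzpu'
Chunk 2: stream[9..10]='7' size=0x7=7, data at stream[12..19]='jmy0tyx' -> body[4..11], body so far='yzpujmy0tyx'
Chunk 3: stream[21..22]='7' size=0x7=7, data at stream[24..31]='ctbree6' -> body[11..18], body so far='yzpujmy0tyxctbree6'
Chunk 4: stream[33..34]='0' size=0 (terminator). Final body='yzpujmy0tyxctbree6' (18 bytes)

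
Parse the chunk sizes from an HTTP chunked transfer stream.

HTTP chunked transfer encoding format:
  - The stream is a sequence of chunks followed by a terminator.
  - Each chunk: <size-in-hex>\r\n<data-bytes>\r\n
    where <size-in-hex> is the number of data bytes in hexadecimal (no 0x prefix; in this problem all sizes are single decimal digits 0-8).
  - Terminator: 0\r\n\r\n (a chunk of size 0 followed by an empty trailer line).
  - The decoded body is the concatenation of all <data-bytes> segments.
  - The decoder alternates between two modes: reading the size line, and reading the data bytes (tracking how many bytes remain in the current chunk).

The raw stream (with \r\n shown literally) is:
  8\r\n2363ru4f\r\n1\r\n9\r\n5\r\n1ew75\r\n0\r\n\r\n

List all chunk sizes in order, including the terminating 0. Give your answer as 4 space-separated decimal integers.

Answer: 8 1 5 0

Derivation:
Chunk 1: stream[0..1]='8' size=0x8=8, data at stream[3..11]='2363ru4f' -> body[0..8], body so far='2363ru4f'
Chunk 2: stream[13..14]='1' size=0x1=1, data at stream[16..17]='9' -> body[8..9], body so far='2363ru4f9'
Chunk 3: stream[19..20]='5' size=0x5=5, data at stream[22..27]='1ew75' -> body[9..14], body so far='2363ru4f91ew75'
Chunk 4: stream[29..30]='0' size=0 (terminator). Final body='2363ru4f91ew75' (14 bytes)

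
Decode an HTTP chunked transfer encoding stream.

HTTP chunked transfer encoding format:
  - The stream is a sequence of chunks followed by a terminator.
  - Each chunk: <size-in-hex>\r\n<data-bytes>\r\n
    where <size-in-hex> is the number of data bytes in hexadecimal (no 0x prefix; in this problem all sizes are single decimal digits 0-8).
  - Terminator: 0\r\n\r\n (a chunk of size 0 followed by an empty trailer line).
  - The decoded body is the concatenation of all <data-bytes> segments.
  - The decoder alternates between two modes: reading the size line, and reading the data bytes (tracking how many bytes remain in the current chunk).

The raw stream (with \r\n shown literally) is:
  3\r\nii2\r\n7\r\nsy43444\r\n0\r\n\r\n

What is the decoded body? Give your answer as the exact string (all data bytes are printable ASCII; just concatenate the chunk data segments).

Chunk 1: stream[0..1]='3' size=0x3=3, data at stream[3..6]='ii2' -> body[0..3], body so far='ii2'
Chunk 2: stream[8..9]='7' size=0x7=7, data at stream[11..18]='sy43444' -> body[3..10], body so far='ii2sy43444'
Chunk 3: stream[20..21]='0' size=0 (terminator). Final body='ii2sy43444' (10 bytes)

Answer: ii2sy43444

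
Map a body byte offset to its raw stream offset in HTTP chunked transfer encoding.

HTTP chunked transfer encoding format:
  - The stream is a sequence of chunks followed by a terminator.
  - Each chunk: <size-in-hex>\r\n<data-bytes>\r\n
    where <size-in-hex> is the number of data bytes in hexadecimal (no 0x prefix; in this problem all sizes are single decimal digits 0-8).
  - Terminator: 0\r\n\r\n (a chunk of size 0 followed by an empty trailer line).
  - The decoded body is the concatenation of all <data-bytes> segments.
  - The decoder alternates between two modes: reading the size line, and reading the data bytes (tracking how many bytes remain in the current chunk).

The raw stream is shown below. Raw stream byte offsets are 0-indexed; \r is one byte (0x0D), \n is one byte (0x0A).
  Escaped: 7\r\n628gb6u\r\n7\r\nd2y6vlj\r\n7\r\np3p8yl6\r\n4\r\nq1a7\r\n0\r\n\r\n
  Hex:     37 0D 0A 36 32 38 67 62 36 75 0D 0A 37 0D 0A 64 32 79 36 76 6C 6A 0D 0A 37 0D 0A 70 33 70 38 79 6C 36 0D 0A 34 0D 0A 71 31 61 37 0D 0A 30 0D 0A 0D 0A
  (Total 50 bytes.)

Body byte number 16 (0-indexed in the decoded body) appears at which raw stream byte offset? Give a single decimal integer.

Chunk 1: stream[0..1]='7' size=0x7=7, data at stream[3..10]='628gb6u' -> body[0..7], body so far='628gb6u'
Chunk 2: stream[12..13]='7' size=0x7=7, data at stream[15..22]='d2y6vlj' -> body[7..14], body so far='628gb6ud2y6vlj'
Chunk 3: stream[24..25]='7' size=0x7=7, data at stream[27..34]='p3p8yl6' -> body[14..21], body so far='628gb6ud2y6vljp3p8yl6'
Chunk 4: stream[36..37]='4' size=0x4=4, data at stream[39..43]='q1a7' -> body[21..25], body so far='628gb6ud2y6vljp3p8yl6q1a7'
Chunk 5: stream[45..46]='0' size=0 (terminator). Final body='628gb6ud2y6vljp3p8yl6q1a7' (25 bytes)
Body byte 16 at stream offset 29

Answer: 29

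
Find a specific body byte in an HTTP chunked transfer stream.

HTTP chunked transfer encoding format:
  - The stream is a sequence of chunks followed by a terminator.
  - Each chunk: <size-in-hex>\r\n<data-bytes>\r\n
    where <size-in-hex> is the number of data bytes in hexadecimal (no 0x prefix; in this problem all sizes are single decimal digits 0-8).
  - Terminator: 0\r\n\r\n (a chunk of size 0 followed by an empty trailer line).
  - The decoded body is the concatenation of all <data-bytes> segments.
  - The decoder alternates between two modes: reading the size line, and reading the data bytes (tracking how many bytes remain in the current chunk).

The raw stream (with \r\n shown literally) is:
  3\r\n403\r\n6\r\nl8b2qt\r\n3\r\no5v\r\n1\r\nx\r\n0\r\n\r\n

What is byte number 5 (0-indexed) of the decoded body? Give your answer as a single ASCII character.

Chunk 1: stream[0..1]='3' size=0x3=3, data at stream[3..6]='403' -> body[0..3], body so far='403'
Chunk 2: stream[8..9]='6' size=0x6=6, data at stream[11..17]='l8b2qt' -> body[3..9], body so far='403l8b2qt'
Chunk 3: stream[19..20]='3' size=0x3=3, data at stream[22..25]='o5v' -> body[9..12], body so far='403l8b2qto5v'
Chunk 4: stream[27..28]='1' size=0x1=1, data at stream[30..31]='x' -> body[12..13], body so far='403l8b2qto5vx'
Chunk 5: stream[33..34]='0' size=0 (terminator). Final body='403l8b2qto5vx' (13 bytes)
Body byte 5 = 'b'

Answer: b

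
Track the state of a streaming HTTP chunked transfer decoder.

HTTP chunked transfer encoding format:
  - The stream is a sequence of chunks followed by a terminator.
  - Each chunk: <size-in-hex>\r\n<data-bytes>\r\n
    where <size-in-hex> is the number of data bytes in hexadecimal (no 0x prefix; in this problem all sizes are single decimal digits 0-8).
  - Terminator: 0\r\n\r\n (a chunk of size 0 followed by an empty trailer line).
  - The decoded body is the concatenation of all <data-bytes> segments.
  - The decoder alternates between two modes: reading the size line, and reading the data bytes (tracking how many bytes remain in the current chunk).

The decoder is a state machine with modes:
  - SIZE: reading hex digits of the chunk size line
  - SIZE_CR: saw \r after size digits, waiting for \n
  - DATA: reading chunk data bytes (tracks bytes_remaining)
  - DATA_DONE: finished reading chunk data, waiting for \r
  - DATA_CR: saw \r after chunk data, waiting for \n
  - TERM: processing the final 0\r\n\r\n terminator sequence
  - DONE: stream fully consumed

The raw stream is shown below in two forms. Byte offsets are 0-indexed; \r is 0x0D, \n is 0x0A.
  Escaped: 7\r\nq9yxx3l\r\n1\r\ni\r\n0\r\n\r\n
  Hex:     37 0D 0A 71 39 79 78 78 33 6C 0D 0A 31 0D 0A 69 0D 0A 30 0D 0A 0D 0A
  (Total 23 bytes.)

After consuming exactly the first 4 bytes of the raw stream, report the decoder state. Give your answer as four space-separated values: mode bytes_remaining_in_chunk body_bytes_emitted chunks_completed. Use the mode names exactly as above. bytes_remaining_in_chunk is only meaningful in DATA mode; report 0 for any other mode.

Byte 0 = '7': mode=SIZE remaining=0 emitted=0 chunks_done=0
Byte 1 = 0x0D: mode=SIZE_CR remaining=0 emitted=0 chunks_done=0
Byte 2 = 0x0A: mode=DATA remaining=7 emitted=0 chunks_done=0
Byte 3 = 'q': mode=DATA remaining=6 emitted=1 chunks_done=0

Answer: DATA 6 1 0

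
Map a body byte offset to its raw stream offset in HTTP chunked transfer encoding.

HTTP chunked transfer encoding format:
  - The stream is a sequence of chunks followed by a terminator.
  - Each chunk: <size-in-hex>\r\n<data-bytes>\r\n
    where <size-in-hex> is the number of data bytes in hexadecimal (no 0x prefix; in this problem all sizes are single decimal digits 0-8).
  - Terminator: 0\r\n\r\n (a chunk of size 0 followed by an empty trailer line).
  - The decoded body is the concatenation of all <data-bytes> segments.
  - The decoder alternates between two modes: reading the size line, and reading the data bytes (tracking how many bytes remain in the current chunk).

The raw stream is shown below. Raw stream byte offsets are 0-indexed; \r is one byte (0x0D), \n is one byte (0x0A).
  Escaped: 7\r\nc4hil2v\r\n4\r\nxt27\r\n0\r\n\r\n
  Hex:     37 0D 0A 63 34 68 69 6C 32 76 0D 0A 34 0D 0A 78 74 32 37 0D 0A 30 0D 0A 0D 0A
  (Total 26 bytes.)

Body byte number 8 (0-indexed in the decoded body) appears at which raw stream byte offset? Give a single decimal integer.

Answer: 16

Derivation:
Chunk 1: stream[0..1]='7' size=0x7=7, data at stream[3..10]='c4hil2v' -> body[0..7], body so far='c4hil2v'
Chunk 2: stream[12..13]='4' size=0x4=4, data at stream[15..19]='xt27' -> body[7..11], body so far='c4hil2vxt27'
Chunk 3: stream[21..22]='0' size=0 (terminator). Final body='c4hil2vxt27' (11 bytes)
Body byte 8 at stream offset 16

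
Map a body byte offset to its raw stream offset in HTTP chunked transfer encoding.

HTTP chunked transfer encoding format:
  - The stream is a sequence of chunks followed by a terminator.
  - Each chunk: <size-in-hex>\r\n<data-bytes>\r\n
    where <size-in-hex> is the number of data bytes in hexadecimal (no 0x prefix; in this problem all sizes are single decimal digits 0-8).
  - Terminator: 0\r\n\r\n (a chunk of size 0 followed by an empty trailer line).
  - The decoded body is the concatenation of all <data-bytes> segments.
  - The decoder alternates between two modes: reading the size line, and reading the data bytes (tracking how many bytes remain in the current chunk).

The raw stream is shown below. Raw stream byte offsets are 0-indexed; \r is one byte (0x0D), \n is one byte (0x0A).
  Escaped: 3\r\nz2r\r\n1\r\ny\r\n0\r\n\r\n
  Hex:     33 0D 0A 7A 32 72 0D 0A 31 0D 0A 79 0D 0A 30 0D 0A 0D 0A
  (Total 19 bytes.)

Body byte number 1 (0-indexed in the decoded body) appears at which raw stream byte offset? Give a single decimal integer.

Answer: 4

Derivation:
Chunk 1: stream[0..1]='3' size=0x3=3, data at stream[3..6]='z2r' -> body[0..3], body so far='z2r'
Chunk 2: stream[8..9]='1' size=0x1=1, data at stream[11..12]='y' -> body[3..4], body so far='z2ry'
Chunk 3: stream[14..15]='0' size=0 (terminator). Final body='z2ry' (4 bytes)
Body byte 1 at stream offset 4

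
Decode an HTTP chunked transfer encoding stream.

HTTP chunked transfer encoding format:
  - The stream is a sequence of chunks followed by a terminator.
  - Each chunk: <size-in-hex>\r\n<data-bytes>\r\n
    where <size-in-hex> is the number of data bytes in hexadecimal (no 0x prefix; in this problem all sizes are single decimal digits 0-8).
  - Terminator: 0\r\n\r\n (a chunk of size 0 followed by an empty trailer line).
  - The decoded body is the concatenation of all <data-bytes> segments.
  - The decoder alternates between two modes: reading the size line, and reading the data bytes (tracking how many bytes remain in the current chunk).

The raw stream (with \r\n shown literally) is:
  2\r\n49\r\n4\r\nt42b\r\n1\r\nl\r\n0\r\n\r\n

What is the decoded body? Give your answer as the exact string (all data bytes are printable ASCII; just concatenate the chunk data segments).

Answer: 49t42bl

Derivation:
Chunk 1: stream[0..1]='2' size=0x2=2, data at stream[3..5]='49' -> body[0..2], body so far='49'
Chunk 2: stream[7..8]='4' size=0x4=4, data at stream[10..14]='t42b' -> body[2..6], body so far='49t42b'
Chunk 3: stream[16..17]='1' size=0x1=1, data at stream[19..20]='l' -> body[6..7], body so far='49t42bl'
Chunk 4: stream[22..23]='0' size=0 (terminator). Final body='49t42bl' (7 bytes)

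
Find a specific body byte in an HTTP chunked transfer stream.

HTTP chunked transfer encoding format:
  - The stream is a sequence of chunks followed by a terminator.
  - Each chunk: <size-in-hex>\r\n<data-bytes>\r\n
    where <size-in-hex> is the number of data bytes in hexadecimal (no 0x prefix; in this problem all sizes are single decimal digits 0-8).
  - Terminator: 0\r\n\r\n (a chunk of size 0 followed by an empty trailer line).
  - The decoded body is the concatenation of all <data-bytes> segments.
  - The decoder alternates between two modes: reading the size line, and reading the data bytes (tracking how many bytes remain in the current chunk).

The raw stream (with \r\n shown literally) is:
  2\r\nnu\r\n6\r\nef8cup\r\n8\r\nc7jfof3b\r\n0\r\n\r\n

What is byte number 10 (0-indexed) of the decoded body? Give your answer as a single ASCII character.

Answer: j

Derivation:
Chunk 1: stream[0..1]='2' size=0x2=2, data at stream[3..5]='nu' -> body[0..2], body so far='nu'
Chunk 2: stream[7..8]='6' size=0x6=6, data at stream[10..16]='ef8cup' -> body[2..8], body so far='nuef8cup'
Chunk 3: stream[18..19]='8' size=0x8=8, data at stream[21..29]='c7jfof3b' -> body[8..16], body so far='nuef8cupc7jfof3b'
Chunk 4: stream[31..32]='0' size=0 (terminator). Final body='nuef8cupc7jfof3b' (16 bytes)
Body byte 10 = 'j'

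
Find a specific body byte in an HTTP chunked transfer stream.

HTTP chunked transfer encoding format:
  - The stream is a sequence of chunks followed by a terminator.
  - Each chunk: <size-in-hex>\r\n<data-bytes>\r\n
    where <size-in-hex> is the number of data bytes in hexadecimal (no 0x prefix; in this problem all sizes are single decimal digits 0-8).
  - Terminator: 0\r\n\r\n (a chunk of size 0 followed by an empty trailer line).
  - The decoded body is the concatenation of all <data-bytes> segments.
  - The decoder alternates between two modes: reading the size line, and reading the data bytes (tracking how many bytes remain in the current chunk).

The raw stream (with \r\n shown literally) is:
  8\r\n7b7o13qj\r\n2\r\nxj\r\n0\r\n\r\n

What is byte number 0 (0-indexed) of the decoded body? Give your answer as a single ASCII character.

Answer: 7

Derivation:
Chunk 1: stream[0..1]='8' size=0x8=8, data at stream[3..11]='7b7o13qj' -> body[0..8], body so far='7b7o13qj'
Chunk 2: stream[13..14]='2' size=0x2=2, data at stream[16..18]='xj' -> body[8..10], body so far='7b7o13qjxj'
Chunk 3: stream[20..21]='0' size=0 (terminator). Final body='7b7o13qjxj' (10 bytes)
Body byte 0 = '7'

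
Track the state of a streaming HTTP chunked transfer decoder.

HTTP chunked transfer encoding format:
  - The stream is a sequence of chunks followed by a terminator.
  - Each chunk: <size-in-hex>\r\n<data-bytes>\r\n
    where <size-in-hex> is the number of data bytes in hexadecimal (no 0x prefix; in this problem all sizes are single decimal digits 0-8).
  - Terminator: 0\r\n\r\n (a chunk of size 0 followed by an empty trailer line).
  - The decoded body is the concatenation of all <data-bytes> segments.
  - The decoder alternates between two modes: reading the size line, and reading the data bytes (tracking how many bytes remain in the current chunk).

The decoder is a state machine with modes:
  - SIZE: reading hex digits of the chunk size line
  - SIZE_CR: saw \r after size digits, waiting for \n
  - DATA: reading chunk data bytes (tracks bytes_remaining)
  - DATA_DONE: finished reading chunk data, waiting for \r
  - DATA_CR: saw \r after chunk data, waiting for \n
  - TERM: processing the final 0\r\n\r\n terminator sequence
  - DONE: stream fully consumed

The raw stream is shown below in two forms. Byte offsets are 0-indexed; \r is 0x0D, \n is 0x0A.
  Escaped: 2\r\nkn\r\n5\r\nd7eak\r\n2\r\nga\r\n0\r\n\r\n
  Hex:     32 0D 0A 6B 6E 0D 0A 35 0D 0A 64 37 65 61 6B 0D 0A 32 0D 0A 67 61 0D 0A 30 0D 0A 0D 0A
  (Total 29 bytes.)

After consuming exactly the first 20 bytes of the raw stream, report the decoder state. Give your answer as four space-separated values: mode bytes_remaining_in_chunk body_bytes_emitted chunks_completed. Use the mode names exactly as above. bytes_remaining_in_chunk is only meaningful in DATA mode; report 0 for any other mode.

Answer: DATA 2 7 2

Derivation:
Byte 0 = '2': mode=SIZE remaining=0 emitted=0 chunks_done=0
Byte 1 = 0x0D: mode=SIZE_CR remaining=0 emitted=0 chunks_done=0
Byte 2 = 0x0A: mode=DATA remaining=2 emitted=0 chunks_done=0
Byte 3 = 'k': mode=DATA remaining=1 emitted=1 chunks_done=0
Byte 4 = 'n': mode=DATA_DONE remaining=0 emitted=2 chunks_done=0
Byte 5 = 0x0D: mode=DATA_CR remaining=0 emitted=2 chunks_done=0
Byte 6 = 0x0A: mode=SIZE remaining=0 emitted=2 chunks_done=1
Byte 7 = '5': mode=SIZE remaining=0 emitted=2 chunks_done=1
Byte 8 = 0x0D: mode=SIZE_CR remaining=0 emitted=2 chunks_done=1
Byte 9 = 0x0A: mode=DATA remaining=5 emitted=2 chunks_done=1
Byte 10 = 'd': mode=DATA remaining=4 emitted=3 chunks_done=1
Byte 11 = '7': mode=DATA remaining=3 emitted=4 chunks_done=1
Byte 12 = 'e': mode=DATA remaining=2 emitted=5 chunks_done=1
Byte 13 = 'a': mode=DATA remaining=1 emitted=6 chunks_done=1
Byte 14 = 'k': mode=DATA_DONE remaining=0 emitted=7 chunks_done=1
Byte 15 = 0x0D: mode=DATA_CR remaining=0 emitted=7 chunks_done=1
Byte 16 = 0x0A: mode=SIZE remaining=0 emitted=7 chunks_done=2
Byte 17 = '2': mode=SIZE remaining=0 emitted=7 chunks_done=2
Byte 18 = 0x0D: mode=SIZE_CR remaining=0 emitted=7 chunks_done=2
Byte 19 = 0x0A: mode=DATA remaining=2 emitted=7 chunks_done=2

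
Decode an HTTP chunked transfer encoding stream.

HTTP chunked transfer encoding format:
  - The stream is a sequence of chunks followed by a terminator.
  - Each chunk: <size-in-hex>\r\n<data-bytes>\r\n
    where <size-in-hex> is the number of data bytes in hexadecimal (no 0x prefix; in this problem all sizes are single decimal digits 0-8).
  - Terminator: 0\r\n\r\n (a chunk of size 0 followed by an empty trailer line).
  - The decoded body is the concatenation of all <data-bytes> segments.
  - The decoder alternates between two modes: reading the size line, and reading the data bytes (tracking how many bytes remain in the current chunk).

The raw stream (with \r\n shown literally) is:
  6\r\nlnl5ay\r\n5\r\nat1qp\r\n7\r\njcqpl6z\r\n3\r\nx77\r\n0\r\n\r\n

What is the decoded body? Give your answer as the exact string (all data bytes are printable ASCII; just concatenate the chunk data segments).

Answer: lnl5ayat1qpjcqpl6zx77

Derivation:
Chunk 1: stream[0..1]='6' size=0x6=6, data at stream[3..9]='lnl5ay' -> body[0..6], body so far='lnl5ay'
Chunk 2: stream[11..12]='5' size=0x5=5, data at stream[14..19]='at1qp' -> body[6..11], body so far='lnl5ayat1qp'
Chunk 3: stream[21..22]='7' size=0x7=7, data at stream[24..31]='jcqpl6z' -> body[11..18], body so far='lnl5ayat1qpjcqpl6z'
Chunk 4: stream[33..34]='3' size=0x3=3, data at stream[36..39]='x77' -> body[18..21], body so far='lnl5ayat1qpjcqpl6zx77'
Chunk 5: stream[41..42]='0' size=0 (terminator). Final body='lnl5ayat1qpjcqpl6zx77' (21 bytes)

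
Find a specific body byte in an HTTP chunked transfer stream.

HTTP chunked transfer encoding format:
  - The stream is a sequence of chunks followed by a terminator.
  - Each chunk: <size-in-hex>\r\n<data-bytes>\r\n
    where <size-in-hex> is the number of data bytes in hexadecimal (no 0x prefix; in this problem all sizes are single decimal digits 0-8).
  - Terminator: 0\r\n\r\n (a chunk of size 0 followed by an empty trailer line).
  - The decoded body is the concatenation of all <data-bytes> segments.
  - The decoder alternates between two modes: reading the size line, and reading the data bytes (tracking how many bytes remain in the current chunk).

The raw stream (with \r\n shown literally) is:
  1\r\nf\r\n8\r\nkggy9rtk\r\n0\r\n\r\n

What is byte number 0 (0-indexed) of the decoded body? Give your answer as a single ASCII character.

Chunk 1: stream[0..1]='1' size=0x1=1, data at stream[3..4]='f' -> body[0..1], body so far='f'
Chunk 2: stream[6..7]='8' size=0x8=8, data at stream[9..17]='kggy9rtk' -> body[1..9], body so far='fkggy9rtk'
Chunk 3: stream[19..20]='0' size=0 (terminator). Final body='fkggy9rtk' (9 bytes)
Body byte 0 = 'f'

Answer: f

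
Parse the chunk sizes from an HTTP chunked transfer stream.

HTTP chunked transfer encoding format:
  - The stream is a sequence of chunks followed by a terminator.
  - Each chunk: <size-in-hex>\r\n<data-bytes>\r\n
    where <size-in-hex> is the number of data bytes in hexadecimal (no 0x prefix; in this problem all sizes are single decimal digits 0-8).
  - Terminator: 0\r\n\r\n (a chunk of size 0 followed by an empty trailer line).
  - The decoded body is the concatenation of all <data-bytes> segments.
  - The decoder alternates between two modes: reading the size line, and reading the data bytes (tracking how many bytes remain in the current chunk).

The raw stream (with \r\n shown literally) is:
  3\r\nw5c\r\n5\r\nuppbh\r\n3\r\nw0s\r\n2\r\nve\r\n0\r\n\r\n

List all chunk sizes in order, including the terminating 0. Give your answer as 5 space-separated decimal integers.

Answer: 3 5 3 2 0

Derivation:
Chunk 1: stream[0..1]='3' size=0x3=3, data at stream[3..6]='w5c' -> body[0..3], body so far='w5c'
Chunk 2: stream[8..9]='5' size=0x5=5, data at stream[11..16]='uppbh' -> body[3..8], body so far='w5cuppbh'
Chunk 3: stream[18..19]='3' size=0x3=3, data at stream[21..24]='w0s' -> body[8..11], body so far='w5cuppbhw0s'
Chunk 4: stream[26..27]='2' size=0x2=2, data at stream[29..31]='ve' -> body[11..13], body so far='w5cuppbhw0sve'
Chunk 5: stream[33..34]='0' size=0 (terminator). Final body='w5cuppbhw0sve' (13 bytes)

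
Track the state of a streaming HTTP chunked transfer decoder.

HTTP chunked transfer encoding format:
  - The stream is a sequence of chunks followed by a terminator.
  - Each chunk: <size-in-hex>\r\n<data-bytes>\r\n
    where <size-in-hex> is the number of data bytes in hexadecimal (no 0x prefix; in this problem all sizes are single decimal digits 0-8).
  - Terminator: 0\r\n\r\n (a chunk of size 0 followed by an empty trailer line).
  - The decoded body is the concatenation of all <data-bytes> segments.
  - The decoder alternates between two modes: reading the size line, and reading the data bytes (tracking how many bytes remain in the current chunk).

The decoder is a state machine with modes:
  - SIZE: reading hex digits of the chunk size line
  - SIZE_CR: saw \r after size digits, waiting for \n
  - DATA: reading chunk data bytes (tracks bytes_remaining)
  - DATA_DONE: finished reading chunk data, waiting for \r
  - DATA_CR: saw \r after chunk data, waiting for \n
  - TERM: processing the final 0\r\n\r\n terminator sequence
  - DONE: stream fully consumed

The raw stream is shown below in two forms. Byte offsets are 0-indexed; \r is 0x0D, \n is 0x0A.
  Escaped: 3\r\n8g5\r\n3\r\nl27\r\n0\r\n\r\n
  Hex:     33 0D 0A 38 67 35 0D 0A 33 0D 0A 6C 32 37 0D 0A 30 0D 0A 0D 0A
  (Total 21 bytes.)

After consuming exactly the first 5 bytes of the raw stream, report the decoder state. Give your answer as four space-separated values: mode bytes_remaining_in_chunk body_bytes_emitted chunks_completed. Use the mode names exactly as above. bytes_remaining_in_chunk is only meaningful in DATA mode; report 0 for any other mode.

Answer: DATA 1 2 0

Derivation:
Byte 0 = '3': mode=SIZE remaining=0 emitted=0 chunks_done=0
Byte 1 = 0x0D: mode=SIZE_CR remaining=0 emitted=0 chunks_done=0
Byte 2 = 0x0A: mode=DATA remaining=3 emitted=0 chunks_done=0
Byte 3 = '8': mode=DATA remaining=2 emitted=1 chunks_done=0
Byte 4 = 'g': mode=DATA remaining=1 emitted=2 chunks_done=0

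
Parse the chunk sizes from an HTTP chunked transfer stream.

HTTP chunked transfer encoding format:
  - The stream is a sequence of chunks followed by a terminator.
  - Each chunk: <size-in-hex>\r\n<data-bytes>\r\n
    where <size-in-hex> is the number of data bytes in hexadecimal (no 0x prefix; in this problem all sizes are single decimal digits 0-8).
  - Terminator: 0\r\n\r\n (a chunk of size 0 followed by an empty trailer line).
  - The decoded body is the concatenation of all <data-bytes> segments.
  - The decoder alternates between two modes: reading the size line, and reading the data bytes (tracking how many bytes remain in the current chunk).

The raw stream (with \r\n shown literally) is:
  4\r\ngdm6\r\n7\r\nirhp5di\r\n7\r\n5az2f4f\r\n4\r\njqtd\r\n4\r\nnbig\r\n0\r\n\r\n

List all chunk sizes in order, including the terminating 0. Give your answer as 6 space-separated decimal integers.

Chunk 1: stream[0..1]='4' size=0x4=4, data at stream[3..7]='gdm6' -> body[0..4], body so far='gdm6'
Chunk 2: stream[9..10]='7' size=0x7=7, data at stream[12..19]='irhp5di' -> body[4..11], body so far='gdm6irhp5di'
Chunk 3: stream[21..22]='7' size=0x7=7, data at stream[24..31]='5az2f4f' -> body[11..18], body so far='gdm6irhp5di5az2f4f'
Chunk 4: stream[33..34]='4' size=0x4=4, data at stream[36..40]='jqtd' -> body[18..22], body so far='gdm6irhp5di5az2f4fjqtd'
Chunk 5: stream[42..43]='4' size=0x4=4, data at stream[45..49]='nbig' -> body[22..26], body so far='gdm6irhp5di5az2f4fjqtdnbig'
Chunk 6: stream[51..52]='0' size=0 (terminator). Final body='gdm6irhp5di5az2f4fjqtdnbig' (26 bytes)

Answer: 4 7 7 4 4 0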